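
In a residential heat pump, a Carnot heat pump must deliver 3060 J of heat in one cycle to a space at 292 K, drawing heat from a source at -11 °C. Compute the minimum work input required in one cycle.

W_in ≈ 313 J

T_C = -11 °C → -11 + 273.15 = 262.15 K.
The Carnot heat-pump COP is COP_HP = T_H/(T_H − T_C) = 292.00/29.85 = 9.7822.
W = Q_H/COP_HP = 3060/9.7822 = 313 J.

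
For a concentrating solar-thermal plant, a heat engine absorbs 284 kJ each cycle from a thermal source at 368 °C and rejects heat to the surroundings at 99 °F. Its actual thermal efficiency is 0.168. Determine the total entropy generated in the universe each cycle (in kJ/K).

ΔS_univ ≈ 0.318 kJ/K

T_H = 368 °C → 368 + 273.15 = 641.15 K.
T_C = 99 °F → (99 − 32) × 5/9 = 37.22 °C = 310.37 K.
W = η·Q_H = 0.168 × 284 = 47.71 kJ, so Q_C = Q_H − W = 236.3 kJ.
Entropy balance on the reservoirs: −Q_H/T_H = -0.4430 kJ/K, +Q_C/T_C = 0.7613 kJ/K.
ΔS_univ = −Q_H/T_H + Q_C/T_C = 0.318 kJ/K (> 0, since η = 0.168 < η_Carnot = 0.516).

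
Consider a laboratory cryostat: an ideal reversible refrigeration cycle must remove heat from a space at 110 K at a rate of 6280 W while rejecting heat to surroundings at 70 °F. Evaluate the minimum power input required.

Ẇ_in ≈ 10520 W

T_H = 70 °F → (70 − 32) × 5/9 = 21.11 °C = 294.26 K.
For a reversible refrigerator, COP_R = T_C/(T_H − T_C) = 110.00/184.26 = 0.5970.
W = Q_C/COP_R = 6280/0.5970 = 10520 W.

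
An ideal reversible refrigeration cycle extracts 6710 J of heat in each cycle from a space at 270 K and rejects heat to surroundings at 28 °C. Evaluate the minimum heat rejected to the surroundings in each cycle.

Q_H ≈ 7484 J

T_H = 28 °C → 28 + 273.15 = 301.15 K.
For a reversible cycle Q_H/Q_C = T_H/T_C, so Q_H = Q_C·T_H/T_C = 6710 × 301.15/270.00 = 7484 J.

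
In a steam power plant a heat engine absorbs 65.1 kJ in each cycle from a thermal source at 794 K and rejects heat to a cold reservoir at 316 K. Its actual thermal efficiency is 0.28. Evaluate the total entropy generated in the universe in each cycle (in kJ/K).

W = η·Q_H = 0.28 × 65.1 = 18.23 kJ, so Q_C = Q_H − W = 46.87 kJ.
Reservoir entropy changes: ΔS_H = −Q_H/T_H = −65.1/794.00 = -0.08199 kJ/K and ΔS_C = +Q_C/T_C = 46.87/316.00 = 0.1483 kJ/K.
ΔS_univ = −Q_H/T_H + Q_C/T_C = 0.0663 kJ/K (> 0, since η = 0.28 < η_Carnot = 0.602).

ΔS_univ ≈ 0.0663 kJ/K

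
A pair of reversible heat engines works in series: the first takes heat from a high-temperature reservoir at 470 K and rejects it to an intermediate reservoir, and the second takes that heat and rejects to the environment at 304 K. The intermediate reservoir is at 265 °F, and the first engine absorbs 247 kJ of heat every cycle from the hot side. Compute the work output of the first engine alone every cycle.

T_m = 265 °F → (265 − 32) × 5/9 = 129.44 °C = 402.59 K.
First-stage efficiency η₁ = 1 − T_m/T_H = 1 − 402.59/470.00 = 0.1434.
W₁ = η₁·Q_H = 0.1434 × 247 = 35.4 kJ.

W₁ ≈ 35.4 kJ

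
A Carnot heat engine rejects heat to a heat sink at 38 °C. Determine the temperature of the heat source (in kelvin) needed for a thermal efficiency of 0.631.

T_C = 38 °C → 38 + 273.15 = 311.15 K.
From η = 1 − T_C/T_H, solving for T_H gives T_H = T_C/(1 − η) = 311.15/(1 − 0.631) = 843 K.

T_H ≈ 843 K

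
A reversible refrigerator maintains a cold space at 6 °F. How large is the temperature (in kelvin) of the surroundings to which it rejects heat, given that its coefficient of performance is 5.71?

T_C = 6 °F → (6 − 32) × 5/9 = -14.44 °C = 258.71 K.
COP_R = T_C/(T_H − T_C) ⇒ T_H = T_C·(1 + 1/COP_R) = 258.71 × (1 + 1/5.71) = 304 K.

T_H ≈ 304 K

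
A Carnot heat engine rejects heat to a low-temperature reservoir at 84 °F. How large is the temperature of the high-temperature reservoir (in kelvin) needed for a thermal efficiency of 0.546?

T_H ≈ 665 K

T_C = 84 °F → (84 − 32) × 5/9 = 28.89 °C = 302.04 K.
From η = 1 − T_C/T_H, solving for T_H gives T_H = T_C/(1 − η) = 302.04/(1 − 0.546) = 665 K.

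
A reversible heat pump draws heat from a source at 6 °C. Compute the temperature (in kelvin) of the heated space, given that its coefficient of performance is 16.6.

T_C = 6 °C → 6 + 273.15 = 279.15 K.
COP_HP = T_H/(T_H − T_C) ⇒ T_H = T_C·COP_HP/(COP_HP − 1) = 279.15 × 16.6/(16.6 − 1) = 297 K.

T_H ≈ 297 K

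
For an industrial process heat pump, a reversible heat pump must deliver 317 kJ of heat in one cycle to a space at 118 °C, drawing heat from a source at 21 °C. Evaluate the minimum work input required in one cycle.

W_in ≈ 78.6 kJ

T_H = 118 °C → 118 + 273.15 = 391.15 K.
T_C = 21 °C → 21 + 273.15 = 294.15 K.
Reversible heating COP: COP_HP = T_H/(T_H − T_C) = 391.15/97.00 = 4.0325.
W = Q_H/COP_HP = 317/4.0325 = 78.6 kJ.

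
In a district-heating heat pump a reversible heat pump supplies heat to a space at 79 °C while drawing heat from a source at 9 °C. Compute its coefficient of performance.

COP_HP ≈ 5.03

T_H = 79 °C → 79 + 273.15 = 352.15 K.
T_C = 9 °C → 9 + 273.15 = 282.15 K.
For a reversible heat pump, COP_HP = T_H/(T_H − T_C) = 352.15/(352.15 − 282.15) = 5.03.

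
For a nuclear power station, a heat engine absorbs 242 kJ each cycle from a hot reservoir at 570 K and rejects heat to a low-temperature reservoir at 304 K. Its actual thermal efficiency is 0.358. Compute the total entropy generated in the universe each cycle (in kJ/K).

ΔS_univ ≈ 0.08650 kJ/K

W = η·Q_H = 0.358 × 242 = 86.64 kJ, so Q_C = Q_H − W = 155.4 kJ.
Entropy balance on the reservoirs: −Q_H/T_H = -0.4246 kJ/K, +Q_C/T_C = 0.5111 kJ/K.
ΔS_univ = −Q_H/T_H + Q_C/T_C = 0.08650 kJ/K (> 0, since η = 0.358 < η_Carnot = 0.467).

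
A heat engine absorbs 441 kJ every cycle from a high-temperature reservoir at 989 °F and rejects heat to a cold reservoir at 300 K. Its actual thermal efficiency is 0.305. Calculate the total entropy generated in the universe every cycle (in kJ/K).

T_H = 989 °F → (989 − 32) × 5/9 = 531.67 °C = 804.82 K.
W = η·Q_H = 0.305 × 441 = 134.5 kJ, so Q_C = Q_H − W = 306.5 kJ.
Reservoir entropy changes: ΔS_H = −Q_H/T_H = −441/804.82 = -0.5480 kJ/K and ΔS_C = +Q_C/T_C = 306.5/300.00 = 1.022 kJ/K.
ΔS_univ = −Q_H/T_H + Q_C/T_C = 0.474 kJ/K (> 0, since η = 0.305 < η_Carnot = 0.627).

ΔS_univ ≈ 0.474 kJ/K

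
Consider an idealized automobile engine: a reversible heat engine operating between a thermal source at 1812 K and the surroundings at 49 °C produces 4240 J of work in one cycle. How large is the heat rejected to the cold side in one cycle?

Q_C ≈ 917 J

T_C = 49 °C → 49 + 273.15 = 322.15 K.
Since the cycle is reversible, η = 1 − T_C/T_H = 1 − 322.15/1812.00 = 0.8222.
Since Q_C/Q_H = T_C/T_H and Q_H = W/η, Q_C = W·T_C/(T_H − T_C) = 4240 × 322.15/1489.85 = 917 J.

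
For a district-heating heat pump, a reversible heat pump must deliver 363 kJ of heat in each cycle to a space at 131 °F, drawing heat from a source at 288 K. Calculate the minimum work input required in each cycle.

W_in ≈ 44.41 kJ

T_H = 131 °F → (131 − 32) × 5/9 = 55.00 °C = 328.15 K.
Reversible heating COP: COP_HP = T_H/(T_H − T_C) = 328.15/40.15 = 8.1731.
W = Q_H/COP_HP = 363/8.1731 = 44.41 kJ.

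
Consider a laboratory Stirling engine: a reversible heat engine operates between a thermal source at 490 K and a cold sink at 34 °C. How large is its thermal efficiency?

T_C = 34 °C → 34 + 273.15 = 307.15 K.
Since the cycle is reversible, η = 1 − T_C/T_H = 1 − 307.15/490.00 = 0.3732.

η ≈ 0.3732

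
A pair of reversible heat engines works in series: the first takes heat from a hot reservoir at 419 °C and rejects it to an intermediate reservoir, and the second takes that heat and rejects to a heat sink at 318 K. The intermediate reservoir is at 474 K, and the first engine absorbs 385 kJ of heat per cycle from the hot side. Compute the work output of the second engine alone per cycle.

T_H = 419 °C → 419 + 273.15 = 692.15 K.
Heat entering the second stage: Q_m = Q_H·(T_m/T_H) = 385 × 474.00/692.15 = 263.7 kJ.
Second-stage efficiency η₂ = 1 − T_C/T_m = 1 − 318.00/474.00 = 0.3291, so W₂ = η₂·Q_m = 86.77 kJ.

W₂ ≈ 86.77 kJ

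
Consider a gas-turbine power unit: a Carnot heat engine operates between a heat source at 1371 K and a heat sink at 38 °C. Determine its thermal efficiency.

T_C = 38 °C → 38 + 273.15 = 311.15 K.
The Carnot efficiency is η = 1 − T_C/T_H = 1 − 311.15/1371.00 = 0.7730.

η ≈ 0.7730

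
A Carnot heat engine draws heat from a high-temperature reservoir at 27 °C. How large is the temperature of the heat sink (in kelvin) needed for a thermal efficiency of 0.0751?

T_H = 27 °C → 27 + 273.15 = 300.15 K.
From η = 1 − T_C/T_H, T_C = T_H·(1 − η) = 300.15 × (1 − 0.0751) = 277.6 K.

T_C ≈ 277.6 K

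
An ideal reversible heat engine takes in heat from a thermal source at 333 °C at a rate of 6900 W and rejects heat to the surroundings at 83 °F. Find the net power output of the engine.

Ẇ ≈ 3468 W

T_H = 333 °C → 333 + 273.15 = 606.15 K.
T_C = 83 °F → (83 − 32) × 5/9 = 28.33 °C = 301.48 K.
Since the cycle is reversible, η = 1 − T_C/T_H = 1 − 301.48/606.15 = 0.5026.
W = η·Q_H = 0.5026 × 6900 = 3468 W.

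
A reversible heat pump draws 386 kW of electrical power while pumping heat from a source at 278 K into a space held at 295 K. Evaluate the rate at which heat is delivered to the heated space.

Q̇_H ≈ 6700 kW

COP_HP = T_H/(T_H − T_C) = 295.00/17.00 = 17.3529.
Q_H = COP_HP · W = 17.3529 × 386 = 6700 kW.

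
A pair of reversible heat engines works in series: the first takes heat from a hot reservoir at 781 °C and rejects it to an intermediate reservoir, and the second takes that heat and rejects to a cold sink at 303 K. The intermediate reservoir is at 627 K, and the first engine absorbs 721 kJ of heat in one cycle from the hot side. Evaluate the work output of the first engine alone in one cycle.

W₁ ≈ 292 kJ

T_H = 781 °C → 781 + 273.15 = 1054.15 K.
First-stage efficiency η₁ = 1 − T_m/T_H = 1 − 627.00/1054.15 = 0.4052.
W₁ = η₁·Q_H = 0.4052 × 721 = 292 kJ.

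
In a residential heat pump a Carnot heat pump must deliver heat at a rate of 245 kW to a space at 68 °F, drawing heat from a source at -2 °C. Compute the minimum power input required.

T_H = 68 °F → (68 − 32) × 5/9 = 20.00 °C = 293.15 K.
T_C = -2 °C → -2 + 273.15 = 271.15 K.
The Carnot heat-pump COP is COP_HP = T_H/(T_H − T_C) = 293.15/22.00 = 13.3250.
W = Q_H/COP_HP = 245/13.3250 = 18.4 kW.

Ẇ_in ≈ 18.4 kW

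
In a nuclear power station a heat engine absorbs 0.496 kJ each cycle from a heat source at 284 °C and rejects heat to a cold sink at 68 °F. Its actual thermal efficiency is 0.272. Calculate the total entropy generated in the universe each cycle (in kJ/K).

T_H = 284 °C → 284 + 273.15 = 557.15 K.
T_C = 68 °F → (68 − 32) × 5/9 = 20.00 °C = 293.15 K.
W = η·Q_H = 0.272 × 0.496 = 0.1349 kJ, so Q_C = Q_H − W = 0.3611 kJ.
Entropy balance on the reservoirs: −Q_H/T_H = -8.902e-04 kJ/K, +Q_C/T_C = 0.001232 kJ/K.
ΔS_univ = −Q_H/T_H + Q_C/T_C = 3.42e-04 kJ/K (> 0, since η = 0.272 < η_Carnot = 0.474).

ΔS_univ ≈ 3.42e-04 kJ/K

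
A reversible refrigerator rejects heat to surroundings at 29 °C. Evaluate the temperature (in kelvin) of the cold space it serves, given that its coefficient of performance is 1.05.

T_C ≈ 154.8 K

T_H = 29 °C → 29 + 273.15 = 302.15 K.
COP_R = T_C/(T_H − T_C) ⇒ T_C = T_H·COP_R/(1 + COP_R) = 302.15 × 1.05/(1 + 1.05) = 154.8 K.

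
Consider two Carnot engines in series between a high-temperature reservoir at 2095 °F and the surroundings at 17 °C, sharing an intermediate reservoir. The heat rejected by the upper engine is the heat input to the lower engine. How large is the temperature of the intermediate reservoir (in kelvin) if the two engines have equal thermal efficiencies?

T_H = 2095 °F → (2095 − 32) × 5/9 = 1146.11 °C = 1419.26 K.
T_C = 17 °C → 17 + 273.15 = 290.15 K.
Equal efficiencies require 1 − T_m/T_H = 1 − T_C/T_m, i.e. T_m/T_H = T_C/T_m, so T_m = √(T_H·T_C) = √(1419.26 × 290.15) = 642 K.

T_m ≈ 642 K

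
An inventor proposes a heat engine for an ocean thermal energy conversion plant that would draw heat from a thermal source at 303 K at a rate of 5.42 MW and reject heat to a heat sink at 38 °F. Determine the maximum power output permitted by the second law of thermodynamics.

T_C = 38 °F → (38 − 32) × 5/9 = 3.33 °C = 276.48 K.
The second-law ceiling is the Carnot efficiency, η_max = 1 − T_C/T_H = 1 − 276.48/303.00 = 0.0875.
W_max = η_max · Q_H = 0.0875 × 5.42 = 0.474 MW.

Ẇ_max ≈ 0.474 MW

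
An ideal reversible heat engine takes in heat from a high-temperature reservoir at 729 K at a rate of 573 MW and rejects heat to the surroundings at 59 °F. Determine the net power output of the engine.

Ẇ ≈ 347 MW

T_C = 59 °F → (59 − 32) × 5/9 = 15.00 °C = 288.15 K.
The Carnot efficiency is η = 1 − T_C/T_H = 1 − 288.15/729.00 = 0.6047.
W = η·Q_H = 0.6047 × 573 = 347 MW.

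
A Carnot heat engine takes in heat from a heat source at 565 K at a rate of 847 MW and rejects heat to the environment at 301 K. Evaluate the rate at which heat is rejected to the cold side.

Carnot efficiency: η = 1 − T_C/T_H = 1 − 301.00/565.00 = 0.4673.
For a reversible cycle Q_C/Q_H = T_C/T_H, so Q_C = 847 × 301.00/565.00 = 451.2 MW.

Q̇_C ≈ 451.2 MW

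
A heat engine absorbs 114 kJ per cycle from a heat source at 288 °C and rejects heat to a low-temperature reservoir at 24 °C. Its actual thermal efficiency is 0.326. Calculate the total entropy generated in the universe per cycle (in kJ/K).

ΔS_univ ≈ 0.0554 kJ/K

T_H = 288 °C → 288 + 273.15 = 561.15 K.
T_C = 24 °C → 24 + 273.15 = 297.15 K.
W = η·Q_H = 0.326 × 114 = 37.16 kJ, so Q_C = Q_H − W = 76.84 kJ.
The hot reservoir loses entropy Q_H/T_H = 114/561.15 = 0.2032 kJ/K; the cold reservoir gains Q_C/T_C = 76.84/297.15 = 0.2586 kJ/K.
ΔS_univ = −Q_H/T_H + Q_C/T_C = 0.0554 kJ/K (> 0, since η = 0.326 < η_Carnot = 0.470).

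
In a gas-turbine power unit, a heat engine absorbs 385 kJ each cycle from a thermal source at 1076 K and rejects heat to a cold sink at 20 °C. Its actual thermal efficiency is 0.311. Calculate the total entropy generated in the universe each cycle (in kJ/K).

ΔS_univ ≈ 0.547 kJ/K

T_C = 20 °C → 20 + 273.15 = 293.15 K.
W = η·Q_H = 0.311 × 385 = 119.7 kJ, so Q_C = Q_H − W = 265.3 kJ.
Entropy balance on the reservoirs: −Q_H/T_H = -0.3578 kJ/K, +Q_C/T_C = 0.9049 kJ/K.
ΔS_univ = −Q_H/T_H + Q_C/T_C = 0.547 kJ/K (> 0, since η = 0.311 < η_Carnot = 0.728).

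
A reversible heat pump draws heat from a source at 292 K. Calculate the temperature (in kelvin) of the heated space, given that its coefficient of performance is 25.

T_H ≈ 304 K

COP_HP = T_H/(T_H − T_C) ⇒ T_H = T_C·COP_HP/(COP_HP − 1) = 292.00 × 25/(25 − 1) = 304 K.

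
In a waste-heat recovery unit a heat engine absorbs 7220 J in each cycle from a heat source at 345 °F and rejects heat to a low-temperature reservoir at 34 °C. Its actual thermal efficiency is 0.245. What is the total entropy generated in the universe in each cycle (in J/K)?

ΔS_univ ≈ 1.60 J/K

T_H = 345 °F → (345 − 32) × 5/9 = 173.89 °C = 447.04 K.
T_C = 34 °C → 34 + 273.15 = 307.15 K.
W = η·Q_H = 0.245 × 7220 = 1769 J, so Q_C = Q_H − W = 5451 J.
Entropy balance on the reservoirs: −Q_H/T_H = -16.15 J/K, +Q_C/T_C = 17.75 J/K.
ΔS_univ = −Q_H/T_H + Q_C/T_C = 1.60 J/K (> 0, since η = 0.245 < η_Carnot = 0.313).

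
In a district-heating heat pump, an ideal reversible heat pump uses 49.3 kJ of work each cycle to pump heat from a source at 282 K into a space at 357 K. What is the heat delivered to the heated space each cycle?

Q_H ≈ 235 kJ

For a reversible heat pump, COP_HP = T_H/(T_H − T_C) = 357.00/75.00 = 4.7600.
Q_H = COP_HP · W = 4.7600 × 49.3 = 235 kJ.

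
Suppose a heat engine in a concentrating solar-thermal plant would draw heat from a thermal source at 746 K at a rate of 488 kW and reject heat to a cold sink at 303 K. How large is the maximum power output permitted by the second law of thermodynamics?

The upper bound on efficiency is η_max = 1 − T_C/T_H = 1 − 303.00/746.00 = 0.5938.
W_max = η_max · Q_H = 0.5938 × 488 = 290 kW.

Ẇ_max ≈ 290 kW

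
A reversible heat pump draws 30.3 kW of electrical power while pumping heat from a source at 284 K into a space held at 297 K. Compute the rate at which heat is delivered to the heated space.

Q̇_H ≈ 692.2 kW

The Carnot heat-pump COP is COP_HP = T_H/(T_H − T_C) = 297.00/13.00 = 22.8462.
Q_H = COP_HP · W = 22.8462 × 30.3 = 692.2 kW.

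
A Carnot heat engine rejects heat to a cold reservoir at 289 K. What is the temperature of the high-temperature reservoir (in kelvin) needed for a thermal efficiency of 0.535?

From η = 1 − T_C/T_H, solving for T_H gives T_H = T_C/(1 − η) = 289.00/(1 − 0.535) = 622 K.

T_H ≈ 622 K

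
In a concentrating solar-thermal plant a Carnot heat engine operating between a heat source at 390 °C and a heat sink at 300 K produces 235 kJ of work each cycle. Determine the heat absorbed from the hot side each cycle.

T_H = 390 °C → 390 + 273.15 = 663.15 K.
For a reversible engine, η = 1 − T_C/T_H = 1 − 300.00/663.15 = 0.5476.
Q_H = W/η = 235/0.5476 = 429 kJ.

Q_H ≈ 429 kJ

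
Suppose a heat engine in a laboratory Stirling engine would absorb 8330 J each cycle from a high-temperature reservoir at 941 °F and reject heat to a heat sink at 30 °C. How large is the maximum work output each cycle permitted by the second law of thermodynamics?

T_H = 941 °F → (941 − 32) × 5/9 = 505.00 °C = 778.15 K.
T_C = 30 °C → 30 + 273.15 = 303.15 K.
By the Carnot theorem, η_max = 1 − T_C/T_H = 1 − 303.15/778.15 = 0.6104.
W_max = η_max · Q_H = 0.6104 × 8330 = 5085 J.

W_max ≈ 5085 J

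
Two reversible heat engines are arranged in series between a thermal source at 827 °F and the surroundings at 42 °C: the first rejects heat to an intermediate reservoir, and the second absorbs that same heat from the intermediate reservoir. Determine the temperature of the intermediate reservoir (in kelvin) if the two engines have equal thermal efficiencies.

T_H = 827 °F → (827 − 32) × 5/9 = 441.67 °C = 714.82 K.
T_C = 42 °C → 42 + 273.15 = 315.15 K.
Equal efficiencies require 1 − T_m/T_H = 1 − T_C/T_m, i.e. T_m/T_H = T_C/T_m, so T_m = √(T_H·T_C) = √(714.82 × 315.15) = 474.6 K.

T_m ≈ 474.6 K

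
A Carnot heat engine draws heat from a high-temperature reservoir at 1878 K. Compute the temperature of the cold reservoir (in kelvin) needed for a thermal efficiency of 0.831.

From η = 1 − T_C/T_H, T_C = T_H·(1 − η) = 1878.00 × (1 − 0.831) = 317 K.

T_C ≈ 317 K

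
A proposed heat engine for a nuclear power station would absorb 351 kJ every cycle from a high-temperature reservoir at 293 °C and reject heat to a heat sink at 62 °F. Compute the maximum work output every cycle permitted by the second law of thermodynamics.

W_max ≈ 171 kJ

T_H = 293 °C → 293 + 273.15 = 566.15 K.
T_C = 62 °F → (62 − 32) × 5/9 = 16.67 °C = 289.82 K.
The second-law ceiling is the Carnot efficiency, η_max = 1 − T_C/T_H = 1 − 289.82/566.15 = 0.4881.
W_max = η_max · Q_H = 0.4881 × 351 = 171 kJ.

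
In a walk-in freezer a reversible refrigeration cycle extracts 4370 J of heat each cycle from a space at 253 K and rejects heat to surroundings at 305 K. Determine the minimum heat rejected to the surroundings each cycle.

For a reversible cycle Q_H/Q_C = T_H/T_C, so Q_H = Q_C·T_H/T_C = 4370 × 305.00/253.00 = 5270 J.

Q_H ≈ 5270 J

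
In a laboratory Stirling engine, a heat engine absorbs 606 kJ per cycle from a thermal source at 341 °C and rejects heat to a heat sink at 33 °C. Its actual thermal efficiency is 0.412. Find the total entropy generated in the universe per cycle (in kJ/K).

T_H = 341 °C → 341 + 273.15 = 614.15 K.
T_C = 33 °C → 33 + 273.15 = 306.15 K.
W = η·Q_H = 0.412 × 606 = 249.7 kJ, so Q_C = Q_H − W = 356.3 kJ.
The hot reservoir loses entropy Q_H/T_H = 606/614.15 = 0.9867 kJ/K; the cold reservoir gains Q_C/T_C = 356.3/306.15 = 1.164 kJ/K.
ΔS_univ = −Q_H/T_H + Q_C/T_C = 0.177 kJ/K (> 0, since η = 0.412 < η_Carnot = 0.502).

ΔS_univ ≈ 0.177 kJ/K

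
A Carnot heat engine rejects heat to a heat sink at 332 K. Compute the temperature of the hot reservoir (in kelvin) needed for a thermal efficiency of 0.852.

T_H ≈ 2243 K

From η = 1 − T_C/T_H, solving for T_H gives T_H = T_C/(1 − η) = 332.00/(1 − 0.852) = 2243 K.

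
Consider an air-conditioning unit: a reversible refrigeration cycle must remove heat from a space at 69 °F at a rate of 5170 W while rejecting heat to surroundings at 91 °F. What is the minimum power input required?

Ẇ_in ≈ 215.1 W

T_H = 91 °F → (91 − 32) × 5/9 = 32.78 °C = 305.93 K.
T_C = 69 °F → (69 − 32) × 5/9 = 20.56 °C = 293.71 K.
Carnot COP: COP_R = T_C/(T_H − T_C) = 293.71/12.22 = 24.0305.
W = Q_C/COP_R = 5170/24.0305 = 215.1 W.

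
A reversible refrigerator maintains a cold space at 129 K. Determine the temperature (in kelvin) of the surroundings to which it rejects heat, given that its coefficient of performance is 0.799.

T_H ≈ 290 K

COP_R = T_C/(T_H − T_C) ⇒ T_H = T_C·(1 + 1/COP_R) = 129.00 × (1 + 1/0.799) = 290 K.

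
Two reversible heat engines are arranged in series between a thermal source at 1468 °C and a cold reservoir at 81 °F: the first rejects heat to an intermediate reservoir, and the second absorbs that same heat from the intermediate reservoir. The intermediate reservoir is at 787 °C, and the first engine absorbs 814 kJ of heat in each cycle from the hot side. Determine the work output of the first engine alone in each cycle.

W₁ ≈ 318 kJ

T_H = 1468 °C → 1468 + 273.15 = 1741.15 K.
T_C = 81 °F → (81 − 32) × 5/9 = 27.22 °C = 300.37 K.
T_m = 787 °C → 787 + 273.15 = 1060.15 K.
First-stage efficiency η₁ = 1 − T_m/T_H = 1 − 1060.15/1741.15 = 0.3911.
W₁ = η₁·Q_H = 0.3911 × 814 = 318 kJ.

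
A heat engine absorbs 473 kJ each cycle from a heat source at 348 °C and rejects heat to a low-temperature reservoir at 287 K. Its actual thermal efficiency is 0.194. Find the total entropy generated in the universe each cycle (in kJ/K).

ΔS_univ ≈ 0.567 kJ/K

T_H = 348 °C → 348 + 273.15 = 621.15 K.
W = η·Q_H = 0.194 × 473 = 91.76 kJ, so Q_C = Q_H − W = 381.2 kJ.
Reservoir entropy changes: ΔS_H = −Q_H/T_H = −473/621.15 = -0.7615 kJ/K and ΔS_C = +Q_C/T_C = 381.2/287.00 = 1.328 kJ/K.
ΔS_univ = −Q_H/T_H + Q_C/T_C = 0.567 kJ/K (> 0, since η = 0.194 < η_Carnot = 0.538).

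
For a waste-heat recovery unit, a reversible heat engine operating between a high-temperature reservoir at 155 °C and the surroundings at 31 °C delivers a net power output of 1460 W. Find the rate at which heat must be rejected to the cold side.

T_H = 155 °C → 155 + 273.15 = 428.15 K.
T_C = 31 °C → 31 + 273.15 = 304.15 K.
Since the cycle is reversible, η = 1 − T_C/T_H = 1 − 304.15/428.15 = 0.2896.
Since Q_C/Q_H = T_C/T_H and Q_H = W/η, Q_C = W·T_C/(T_H − T_C) = 1460 × 304.15/124.00 = 3580 W.

Q̇_C ≈ 3580 W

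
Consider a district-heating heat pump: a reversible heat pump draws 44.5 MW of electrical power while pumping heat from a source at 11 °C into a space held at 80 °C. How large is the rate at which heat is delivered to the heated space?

T_H = 80 °C → 80 + 273.15 = 353.15 K.
T_C = 11 °C → 11 + 273.15 = 284.15 K.
Reversible heating COP: COP_HP = T_H/(T_H − T_C) = 353.15/69.00 = 5.1181.
Q_H = COP_HP · W = 5.1181 × 44.5 = 227.8 MW.

Q̇_H ≈ 227.8 MW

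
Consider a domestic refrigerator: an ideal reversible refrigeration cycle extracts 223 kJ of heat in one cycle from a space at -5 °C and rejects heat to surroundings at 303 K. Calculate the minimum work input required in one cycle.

T_C = -5 °C → -5 + 273.15 = 268.15 K.
The reversible coefficient of performance is COP_R = T_C/(T_H − T_C) = 268.15/34.85 = 7.6944.
W = Q_C/COP_R = 223/7.6944 = 29.0 kJ.

W_in ≈ 29.0 kJ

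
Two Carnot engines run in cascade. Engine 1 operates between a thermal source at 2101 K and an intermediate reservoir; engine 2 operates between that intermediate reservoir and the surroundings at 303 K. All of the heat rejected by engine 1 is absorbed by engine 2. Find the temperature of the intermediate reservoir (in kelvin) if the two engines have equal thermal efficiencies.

T_m ≈ 798 K

Equal efficiencies require 1 − T_m/T_H = 1 − T_C/T_m, i.e. T_m/T_H = T_C/T_m, so T_m = √(T_H·T_C) = √(2101.00 × 303.00) = 798 K.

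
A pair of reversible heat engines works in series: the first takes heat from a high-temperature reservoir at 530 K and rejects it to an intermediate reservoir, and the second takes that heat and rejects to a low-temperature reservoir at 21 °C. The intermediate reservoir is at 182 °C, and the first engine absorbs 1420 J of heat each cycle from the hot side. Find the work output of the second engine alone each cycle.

W₂ ≈ 431 J

T_C = 21 °C → 21 + 273.15 = 294.15 K.
T_m = 182 °C → 182 + 273.15 = 455.15 K.
Heat entering the second stage: Q_m = Q_H·(T_m/T_H) = 1420 × 455.15/530.00 = 1220 J.
Second-stage efficiency η₂ = 1 − T_C/T_m = 1 − 294.15/455.15 = 0.3537, so W₂ = η₂·Q_m = 431 J.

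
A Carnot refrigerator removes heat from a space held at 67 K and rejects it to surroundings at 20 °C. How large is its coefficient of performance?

COP_R ≈ 0.2963

T_H = 20 °C → 20 + 273.15 = 293.15 K.
Carnot COP: COP_R = T_C/(T_H − T_C) = 67.00/(293.15 − 67.00) = 0.2963.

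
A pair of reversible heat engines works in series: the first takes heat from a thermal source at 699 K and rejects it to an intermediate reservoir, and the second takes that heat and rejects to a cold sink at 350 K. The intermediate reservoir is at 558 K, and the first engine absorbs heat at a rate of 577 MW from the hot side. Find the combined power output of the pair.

Ẇ_total ≈ 288 MW

Two reversible stages in series are equivalent to a single Carnot engine between T_H and T_C, so η_total = 1 − T_C/T_H = 1 − 350.00/699.00 = 0.4993.
W_total = η_total · Q_H = 0.4993 × 577 = 288 MW.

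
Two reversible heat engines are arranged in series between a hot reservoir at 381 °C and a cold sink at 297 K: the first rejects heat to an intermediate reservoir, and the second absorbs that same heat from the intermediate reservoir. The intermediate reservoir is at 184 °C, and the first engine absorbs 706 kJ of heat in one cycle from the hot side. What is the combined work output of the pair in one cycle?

T_H = 381 °C → 381 + 273.15 = 654.15 K.
Two reversible stages in series are equivalent to a single Carnot engine between T_H and T_C, so η_total = 1 − T_C/T_H = 1 − 297.00/654.15 = 0.5460.
W_total = η_total · Q_H = 0.5460 × 706 = 385 kJ.

W_total ≈ 385 kJ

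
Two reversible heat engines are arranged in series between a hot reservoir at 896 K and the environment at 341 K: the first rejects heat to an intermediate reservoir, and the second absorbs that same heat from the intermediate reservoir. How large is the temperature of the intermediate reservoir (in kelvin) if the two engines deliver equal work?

For reversible stages Q_m = Q_H·(T_m/T_H). Setting W₁ = Q_H(1 − T_m/T_H) equal to W₂ = Q_m(1 − T_C/T_m) = Q_H·(T_m − T_C)/T_H gives T_H − T_m = T_m − T_C, so T_m = (T_H + T_C)/2 = (896.00 + 341.00)/2 = 618 K.

T_m ≈ 618 K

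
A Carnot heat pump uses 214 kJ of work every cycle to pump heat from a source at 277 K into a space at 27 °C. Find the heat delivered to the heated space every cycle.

Q_H ≈ 2770 kJ

T_H = 27 °C → 27 + 273.15 = 300.15 K.
Reversible heating COP: COP_HP = T_H/(T_H − T_C) = 300.15/23.15 = 12.9654.
Q_H = COP_HP · W = 12.9654 × 214 = 2770 kJ.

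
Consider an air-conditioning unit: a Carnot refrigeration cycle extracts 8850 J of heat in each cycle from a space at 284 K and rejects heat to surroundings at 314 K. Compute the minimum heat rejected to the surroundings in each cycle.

Q_H ≈ 9785 J

For a reversible cycle Q_H/Q_C = T_H/T_C, so Q_H = Q_C·T_H/T_C = 8850 × 314.00/284.00 = 9785 J.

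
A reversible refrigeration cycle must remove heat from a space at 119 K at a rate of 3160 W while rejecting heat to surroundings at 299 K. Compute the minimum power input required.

Ẇ_in ≈ 4780 W

For a reversible refrigerator, COP_R = T_C/(T_H − T_C) = 119.00/180.00 = 0.6611.
W = Q_C/COP_R = 3160/0.6611 = 4780 W.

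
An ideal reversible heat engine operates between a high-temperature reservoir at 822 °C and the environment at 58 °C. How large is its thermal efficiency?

T_H = 822 °C → 822 + 273.15 = 1095.15 K.
T_C = 58 °C → 58 + 273.15 = 331.15 K.
Carnot efficiency: η = 1 − T_C/T_H = 1 − 331.15/1095.15 = 0.698.

η ≈ 0.698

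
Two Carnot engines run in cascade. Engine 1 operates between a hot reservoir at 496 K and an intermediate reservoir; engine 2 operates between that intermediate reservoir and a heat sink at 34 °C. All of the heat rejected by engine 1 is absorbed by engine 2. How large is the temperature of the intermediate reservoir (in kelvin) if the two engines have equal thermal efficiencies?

T_C = 34 °C → 34 + 273.15 = 307.15 K.
Equal efficiencies require 1 − T_m/T_H = 1 − T_C/T_m, i.e. T_m/T_H = T_C/T_m, so T_m = √(T_H·T_C) = √(496.00 × 307.15) = 390.3 K.

T_m ≈ 390.3 K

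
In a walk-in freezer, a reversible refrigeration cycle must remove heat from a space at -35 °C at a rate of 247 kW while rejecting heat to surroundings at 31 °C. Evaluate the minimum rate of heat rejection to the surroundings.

T_H = 31 °C → 31 + 273.15 = 304.15 K.
T_C = -35 °C → -35 + 273.15 = 238.15 K.
For a reversible cycle Q_H/Q_C = T_H/T_C, so Q_H = Q_C·T_H/T_C = 247 × 304.15/238.15 = 315 kW.

Q̇_H ≈ 315 kW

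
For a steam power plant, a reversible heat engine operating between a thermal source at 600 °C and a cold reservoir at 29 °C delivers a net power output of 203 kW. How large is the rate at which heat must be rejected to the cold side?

Q̇_C ≈ 107 kW

T_H = 600 °C → 600 + 273.15 = 873.15 K.
T_C = 29 °C → 29 + 273.15 = 302.15 K.
The Carnot efficiency is η = 1 − T_C/T_H = 1 − 302.15/873.15 = 0.6540.
Since Q_C/Q_H = T_C/T_H and Q_H = W/η, Q_C = W·T_C/(T_H − T_C) = 203 × 302.15/571.00 = 107 kW.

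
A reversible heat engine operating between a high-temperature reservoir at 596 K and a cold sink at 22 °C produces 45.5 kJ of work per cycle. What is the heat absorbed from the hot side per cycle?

Q_H ≈ 90.1 kJ

T_C = 22 °C → 22 + 273.15 = 295.15 K.
The Carnot efficiency is η = 1 − T_C/T_H = 1 − 295.15/596.00 = 0.5048.
Q_H = W/η = 45.5/0.5048 = 90.1 kJ.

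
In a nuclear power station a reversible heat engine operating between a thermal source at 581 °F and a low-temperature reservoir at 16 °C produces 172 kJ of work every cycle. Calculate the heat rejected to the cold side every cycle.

T_H = 581 °F → (581 − 32) × 5/9 = 305.00 °C = 578.15 K.
T_C = 16 °C → 16 + 273.15 = 289.15 K.
η_rev = 1 − T_C/T_H = 1 − 289.15/578.15 = 0.4999.
Since Q_C/Q_H = T_C/T_H and Q_H = W/η, Q_C = W·T_C/(T_H − T_C) = 172 × 289.15/289.00 = 172.1 kJ.

Q_C ≈ 172.1 kJ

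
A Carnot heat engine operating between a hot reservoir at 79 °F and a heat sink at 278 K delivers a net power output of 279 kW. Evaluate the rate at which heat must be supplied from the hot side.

Q̇_H ≈ 3930 kW

T_H = 79 °F → (79 − 32) × 5/9 = 26.11 °C = 299.26 K.
For a reversible engine, η = 1 − T_C/T_H = 1 − 278.00/299.26 = 0.0710.
Q_H = W/η = 279/0.0710 = 3930 kW.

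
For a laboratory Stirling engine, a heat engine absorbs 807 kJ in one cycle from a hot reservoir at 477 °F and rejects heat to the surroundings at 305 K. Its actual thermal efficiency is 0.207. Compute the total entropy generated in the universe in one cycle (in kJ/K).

T_H = 477 °F → (477 − 32) × 5/9 = 247.22 °C = 520.37 K.
W = η·Q_H = 0.207 × 807 = 167.0 kJ, so Q_C = Q_H − W = 640.0 kJ.
Reservoir entropy changes: ΔS_H = −Q_H/T_H = −807/520.37 = -1.551 kJ/K and ΔS_C = +Q_C/T_C = 640.0/305.00 = 2.098 kJ/K.
ΔS_univ = −Q_H/T_H + Q_C/T_C = 0.547 kJ/K (> 0, since η = 0.207 < η_Carnot = 0.414).

ΔS_univ ≈ 0.547 kJ/K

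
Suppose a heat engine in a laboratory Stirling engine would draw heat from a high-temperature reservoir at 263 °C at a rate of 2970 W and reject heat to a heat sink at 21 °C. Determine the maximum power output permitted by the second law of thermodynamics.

Ẇ_max ≈ 1340 W

T_H = 263 °C → 263 + 273.15 = 536.15 K.
T_C = 21 °C → 21 + 273.15 = 294.15 K.
The upper bound on efficiency is η_max = 1 − T_C/T_H = 1 − 294.15/536.15 = 0.4514.
W_max = η_max · Q_H = 0.4514 × 2970 = 1340 W.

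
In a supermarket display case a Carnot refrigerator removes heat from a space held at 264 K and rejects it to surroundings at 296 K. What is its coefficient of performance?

COP_R = T_C/(T_H − T_C) = 264.00/(296.00 − 264.00) = 8.25.

COP_R ≈ 8.25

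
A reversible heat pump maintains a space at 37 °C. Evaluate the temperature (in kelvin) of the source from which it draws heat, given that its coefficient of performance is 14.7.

T_H = 37 °C → 37 + 273.15 = 310.15 K.
COP_HP = T_H/(T_H − T_C) ⇒ T_C = T_H·(COP_HP − 1)/COP_HP = 310.15 × (14.7 − 1)/14.7 = 289 K.

T_C ≈ 289 K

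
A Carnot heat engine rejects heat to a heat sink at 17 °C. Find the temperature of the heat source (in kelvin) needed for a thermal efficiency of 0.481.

T_H ≈ 559.1 K

T_C = 17 °C → 17 + 273.15 = 290.15 K.
From η = 1 − T_C/T_H, solving for T_H gives T_H = T_C/(1 − η) = 290.15/(1 − 0.481) = 559.1 K.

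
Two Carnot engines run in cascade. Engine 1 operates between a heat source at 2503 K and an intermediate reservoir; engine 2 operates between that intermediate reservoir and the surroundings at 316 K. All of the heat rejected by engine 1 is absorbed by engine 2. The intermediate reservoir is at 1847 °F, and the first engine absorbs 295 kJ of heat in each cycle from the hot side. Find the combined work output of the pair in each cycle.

Two reversible stages in series are equivalent to a single Carnot engine between T_H and T_C, so η_total = 1 − T_C/T_H = 1 − 316.00/2503.00 = 0.8738.
W_total = η_total · Q_H = 0.8738 × 295 = 258 kJ.

W_total ≈ 258 kJ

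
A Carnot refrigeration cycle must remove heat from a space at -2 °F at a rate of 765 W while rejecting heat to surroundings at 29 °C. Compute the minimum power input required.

Ẇ_in ≈ 144 W

T_H = 29 °C → 29 + 273.15 = 302.15 K.
T_C = -2 °F → (-2 − 32) × 5/9 = -18.89 °C = 254.26 K.
The reversible coefficient of performance is COP_R = T_C/(T_H − T_C) = 254.26/47.89 = 5.3094.
W = Q_C/COP_R = 765/5.3094 = 144 W.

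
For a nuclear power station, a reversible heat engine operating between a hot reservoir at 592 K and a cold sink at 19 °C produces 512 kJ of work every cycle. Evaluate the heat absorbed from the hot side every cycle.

Q_H ≈ 1011 kJ

T_C = 19 °C → 19 + 273.15 = 292.15 K.
Carnot efficiency: η = 1 − T_C/T_H = 1 − 292.15/592.00 = 0.5065.
Q_H = W/η = 512/0.5065 = 1011 kJ.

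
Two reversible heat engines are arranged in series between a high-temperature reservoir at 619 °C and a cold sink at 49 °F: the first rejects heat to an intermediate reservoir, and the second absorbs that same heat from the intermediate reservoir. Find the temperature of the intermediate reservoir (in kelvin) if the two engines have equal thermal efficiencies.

T_m ≈ 502 K

T_H = 619 °C → 619 + 273.15 = 892.15 K.
T_C = 49 °F → (49 − 32) × 5/9 = 9.44 °C = 282.59 K.
Equal efficiencies require 1 − T_m/T_H = 1 − T_C/T_m, i.e. T_m/T_H = T_C/T_m, so T_m = √(T_H·T_C) = √(892.15 × 282.59) = 502 K.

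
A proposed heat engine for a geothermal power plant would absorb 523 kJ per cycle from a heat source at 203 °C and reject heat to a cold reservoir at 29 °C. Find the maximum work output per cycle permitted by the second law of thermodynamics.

W_max ≈ 191 kJ

T_H = 203 °C → 203 + 273.15 = 476.15 K.
T_C = 29 °C → 29 + 273.15 = 302.15 K.
By the Carnot theorem, η_max = 1 − T_C/T_H = 1 − 302.15/476.15 = 0.3654.
W_max = η_max · Q_H = 0.3654 × 523 = 191 kJ.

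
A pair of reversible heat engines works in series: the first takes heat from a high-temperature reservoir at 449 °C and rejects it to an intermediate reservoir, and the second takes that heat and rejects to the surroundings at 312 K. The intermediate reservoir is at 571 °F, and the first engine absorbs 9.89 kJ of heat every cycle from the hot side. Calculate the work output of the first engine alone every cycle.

W₁ ≈ 2.05 kJ

T_H = 449 °C → 449 + 273.15 = 722.15 K.
T_m = 571 °F → (571 − 32) × 5/9 = 299.44 °C = 572.59 K.
First-stage efficiency η₁ = 1 − T_m/T_H = 1 − 572.59/722.15 = 0.2071.
W₁ = η₁·Q_H = 0.2071 × 9.89 = 2.05 kJ.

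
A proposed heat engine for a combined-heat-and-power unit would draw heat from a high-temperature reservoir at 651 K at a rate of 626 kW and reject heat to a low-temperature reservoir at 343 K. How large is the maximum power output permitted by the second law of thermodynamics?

The second-law ceiling is the Carnot efficiency, η_max = 1 − T_C/T_H = 1 − 343.00/651.00 = 0.4731.
W_max = η_max · Q_H = 0.4731 × 626 = 296 kW.

Ẇ_max ≈ 296 kW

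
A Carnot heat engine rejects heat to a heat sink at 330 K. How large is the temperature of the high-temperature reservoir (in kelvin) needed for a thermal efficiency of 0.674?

T_H ≈ 1012 K

From η = 1 − T_C/T_H, solving for T_H gives T_H = T_C/(1 − η) = 330.00/(1 − 0.674) = 1012 K.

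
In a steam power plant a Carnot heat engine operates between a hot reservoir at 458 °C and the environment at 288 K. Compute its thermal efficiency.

η ≈ 0.606

T_H = 458 °C → 458 + 273.15 = 731.15 K.
For a reversible engine, η = 1 − T_C/T_H = 1 − 288.00/731.15 = 0.606.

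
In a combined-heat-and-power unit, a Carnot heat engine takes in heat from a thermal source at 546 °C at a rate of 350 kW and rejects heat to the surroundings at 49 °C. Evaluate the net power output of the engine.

T_H = 546 °C → 546 + 273.15 = 819.15 K.
T_C = 49 °C → 49 + 273.15 = 322.15 K.
Since the cycle is reversible, η = 1 − T_C/T_H = 1 − 322.15/819.15 = 0.6067.
W = η·Q_H = 0.6067 × 350 = 212 kW.

Ẇ ≈ 212 kW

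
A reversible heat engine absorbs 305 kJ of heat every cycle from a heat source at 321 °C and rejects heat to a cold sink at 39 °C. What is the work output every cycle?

T_H = 321 °C → 321 + 273.15 = 594.15 K.
T_C = 39 °C → 39 + 273.15 = 312.15 K.
The Carnot efficiency is η = 1 − T_C/T_H = 1 − 312.15/594.15 = 0.4746.
W = η·Q_H = 0.4746 × 305 = 145 kJ.

W ≈ 145 kJ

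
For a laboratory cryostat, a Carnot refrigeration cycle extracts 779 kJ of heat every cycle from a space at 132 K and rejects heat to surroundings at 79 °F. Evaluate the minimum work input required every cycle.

W_in ≈ 987 kJ

T_H = 79 °F → (79 − 32) × 5/9 = 26.11 °C = 299.26 K.
For a reversible refrigerator, COP_R = T_C/(T_H − T_C) = 132.00/167.26 = 0.7892.
W = Q_C/COP_R = 779/0.7892 = 987 kJ.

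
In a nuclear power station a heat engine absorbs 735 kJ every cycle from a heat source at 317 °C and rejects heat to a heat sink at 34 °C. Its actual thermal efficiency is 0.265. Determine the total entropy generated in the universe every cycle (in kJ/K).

T_H = 317 °C → 317 + 273.15 = 590.15 K.
T_C = 34 °C → 34 + 273.15 = 307.15 K.
W = η·Q_H = 0.265 × 735 = 194.8 kJ, so Q_C = Q_H − W = 540.2 kJ.
Reservoir entropy changes: ΔS_H = −Q_H/T_H = −735/590.15 = -1.245 kJ/K and ΔS_C = +Q_C/T_C = 540.2/307.15 = 1.759 kJ/K.
ΔS_univ = −Q_H/T_H + Q_C/T_C = 0.513 kJ/K (> 0, since η = 0.265 < η_Carnot = 0.480).

ΔS_univ ≈ 0.513 kJ/K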